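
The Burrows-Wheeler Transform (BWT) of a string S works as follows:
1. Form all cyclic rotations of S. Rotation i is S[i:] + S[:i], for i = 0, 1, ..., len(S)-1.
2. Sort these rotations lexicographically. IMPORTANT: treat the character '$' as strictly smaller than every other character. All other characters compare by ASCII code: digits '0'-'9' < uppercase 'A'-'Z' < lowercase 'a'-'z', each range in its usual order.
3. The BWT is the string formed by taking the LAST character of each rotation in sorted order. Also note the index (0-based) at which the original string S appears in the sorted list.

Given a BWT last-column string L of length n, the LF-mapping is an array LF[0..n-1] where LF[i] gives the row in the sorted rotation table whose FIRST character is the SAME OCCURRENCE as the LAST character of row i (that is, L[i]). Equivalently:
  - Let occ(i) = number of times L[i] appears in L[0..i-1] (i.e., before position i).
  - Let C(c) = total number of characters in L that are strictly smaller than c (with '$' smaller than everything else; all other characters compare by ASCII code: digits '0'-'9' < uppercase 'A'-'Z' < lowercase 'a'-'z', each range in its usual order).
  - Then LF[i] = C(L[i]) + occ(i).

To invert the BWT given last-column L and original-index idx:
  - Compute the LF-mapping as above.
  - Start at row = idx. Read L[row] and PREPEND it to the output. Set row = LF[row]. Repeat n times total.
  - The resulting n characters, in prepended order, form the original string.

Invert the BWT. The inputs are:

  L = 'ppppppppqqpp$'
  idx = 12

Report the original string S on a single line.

Answer: qppqpppppppp$

Derivation:
LF mapping: 1 2 3 4 5 6 7 8 11 12 9 10 0
Walk LF starting at row 12, prepending L[row]:
  step 1: row=12, L[12]='$', prepend. Next row=LF[12]=0
  step 2: row=0, L[0]='p', prepend. Next row=LF[0]=1
  step 3: row=1, L[1]='p', prepend. Next row=LF[1]=2
  step 4: row=2, L[2]='p', prepend. Next row=LF[2]=3
  step 5: row=3, L[3]='p', prepend. Next row=LF[3]=4
  step 6: row=4, L[4]='p', prepend. Next row=LF[4]=5
  step 7: row=5, L[5]='p', prepend. Next row=LF[5]=6
  step 8: row=6, L[6]='p', prepend. Next row=LF[6]=7
  step 9: row=7, L[7]='p', prepend. Next row=LF[7]=8
  step 10: row=8, L[8]='q', prepend. Next row=LF[8]=11
  step 11: row=11, L[11]='p', prepend. Next row=LF[11]=10
  step 12: row=10, L[10]='p', prepend. Next row=LF[10]=9
  step 13: row=9, L[9]='q', prepend. Next row=LF[9]=12
Reversed output: qppqpppppppp$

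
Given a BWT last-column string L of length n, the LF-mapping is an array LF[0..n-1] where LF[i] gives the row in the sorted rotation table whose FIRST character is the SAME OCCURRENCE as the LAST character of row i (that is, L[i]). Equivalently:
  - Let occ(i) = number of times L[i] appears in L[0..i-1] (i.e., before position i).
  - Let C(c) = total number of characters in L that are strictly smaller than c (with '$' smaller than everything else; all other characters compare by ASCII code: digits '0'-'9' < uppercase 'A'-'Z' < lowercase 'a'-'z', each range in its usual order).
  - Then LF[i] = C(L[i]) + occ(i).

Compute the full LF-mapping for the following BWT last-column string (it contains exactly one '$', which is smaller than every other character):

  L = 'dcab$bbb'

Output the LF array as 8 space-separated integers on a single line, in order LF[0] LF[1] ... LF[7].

Char counts: '$':1, 'a':1, 'b':4, 'c':1, 'd':1
C (first-col start): C('$')=0, C('a')=1, C('b')=2, C('c')=6, C('d')=7
L[0]='d': occ=0, LF[0]=C('d')+0=7+0=7
L[1]='c': occ=0, LF[1]=C('c')+0=6+0=6
L[2]='a': occ=0, LF[2]=C('a')+0=1+0=1
L[3]='b': occ=0, LF[3]=C('b')+0=2+0=2
L[4]='$': occ=0, LF[4]=C('$')+0=0+0=0
L[5]='b': occ=1, LF[5]=C('b')+1=2+1=3
L[6]='b': occ=2, LF[6]=C('b')+2=2+2=4
L[7]='b': occ=3, LF[7]=C('b')+3=2+3=5

Answer: 7 6 1 2 0 3 4 5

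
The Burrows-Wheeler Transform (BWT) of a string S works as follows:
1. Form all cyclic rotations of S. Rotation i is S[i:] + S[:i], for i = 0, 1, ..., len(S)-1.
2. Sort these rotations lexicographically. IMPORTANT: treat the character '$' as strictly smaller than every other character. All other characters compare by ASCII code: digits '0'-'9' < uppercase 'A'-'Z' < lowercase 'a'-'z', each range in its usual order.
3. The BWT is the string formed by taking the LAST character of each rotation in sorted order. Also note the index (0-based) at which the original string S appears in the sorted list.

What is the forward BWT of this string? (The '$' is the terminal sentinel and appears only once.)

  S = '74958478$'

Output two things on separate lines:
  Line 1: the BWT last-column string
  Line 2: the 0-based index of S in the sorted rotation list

Answer: 8879$4754
4

Derivation:
All 9 rotations (rotation i = S[i:]+S[:i]):
  rot[0] = 74958478$
  rot[1] = 4958478$7
  rot[2] = 958478$74
  rot[3] = 58478$749
  rot[4] = 8478$7495
  rot[5] = 478$74958
  rot[6] = 78$749584
  rot[7] = 8$7495847
  rot[8] = $74958478
Sorted (with $ < everything):
  sorted[0] = $74958478  (last char: '8')
  sorted[1] = 478$74958  (last char: '8')
  sorted[2] = 4958478$7  (last char: '7')
  sorted[3] = 58478$749  (last char: '9')
  sorted[4] = 74958478$  (last char: '$')
  sorted[5] = 78$749584  (last char: '4')
  sorted[6] = 8$7495847  (last char: '7')
  sorted[7] = 8478$7495  (last char: '5')
  sorted[8] = 958478$74  (last char: '4')
Last column: 8879$4754
Original string S is at sorted index 4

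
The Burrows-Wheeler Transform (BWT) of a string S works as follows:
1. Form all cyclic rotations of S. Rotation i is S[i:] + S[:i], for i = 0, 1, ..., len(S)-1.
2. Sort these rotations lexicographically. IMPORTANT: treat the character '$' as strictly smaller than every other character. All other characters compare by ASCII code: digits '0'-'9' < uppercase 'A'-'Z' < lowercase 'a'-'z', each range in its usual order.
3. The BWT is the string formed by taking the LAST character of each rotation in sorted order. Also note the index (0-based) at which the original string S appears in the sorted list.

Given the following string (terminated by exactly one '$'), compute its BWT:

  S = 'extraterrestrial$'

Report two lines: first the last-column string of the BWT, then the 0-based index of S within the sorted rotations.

Answer: lirtr$ratrteeaxse
5

Derivation:
All 17 rotations (rotation i = S[i:]+S[:i]):
  rot[0] = extraterrestrial$
  rot[1] = xtraterrestrial$e
  rot[2] = traterrestrial$ex
  rot[3] = raterrestrial$ext
  rot[4] = aterrestrial$extr
  rot[5] = terrestrial$extra
  rot[6] = errestrial$extrat
  rot[7] = rrestrial$extrate
  rot[8] = restrial$extrater
  rot[9] = estrial$extraterr
  rot[10] = strial$extraterre
  rot[11] = trial$extraterres
  rot[12] = rial$extraterrest
  rot[13] = ial$extraterrestr
  rot[14] = al$extraterrestri
  rot[15] = l$extraterrestria
  rot[16] = $extraterrestrial
Sorted (with $ < everything):
  sorted[0] = $extraterrestrial  (last char: 'l')
  sorted[1] = al$extraterrestri  (last char: 'i')
  sorted[2] = aterrestrial$extr  (last char: 'r')
  sorted[3] = errestrial$extrat  (last char: 't')
  sorted[4] = estrial$extraterr  (last char: 'r')
  sorted[5] = extraterrestrial$  (last char: '$')
  sorted[6] = ial$extraterrestr  (last char: 'r')
  sorted[7] = l$extraterrestria  (last char: 'a')
  sorted[8] = raterrestrial$ext  (last char: 't')
  sorted[9] = restrial$extrater  (last char: 'r')
  sorted[10] = rial$extraterrest  (last char: 't')
  sorted[11] = rrestrial$extrate  (last char: 'e')
  sorted[12] = strial$extraterre  (last char: 'e')
  sorted[13] = terrestrial$extra  (last char: 'a')
  sorted[14] = traterrestrial$ex  (last char: 'x')
  sorted[15] = trial$extraterres  (last char: 's')
  sorted[16] = xtraterrestrial$e  (last char: 'e')
Last column: lirtr$ratrteeaxse
Original string S is at sorted index 5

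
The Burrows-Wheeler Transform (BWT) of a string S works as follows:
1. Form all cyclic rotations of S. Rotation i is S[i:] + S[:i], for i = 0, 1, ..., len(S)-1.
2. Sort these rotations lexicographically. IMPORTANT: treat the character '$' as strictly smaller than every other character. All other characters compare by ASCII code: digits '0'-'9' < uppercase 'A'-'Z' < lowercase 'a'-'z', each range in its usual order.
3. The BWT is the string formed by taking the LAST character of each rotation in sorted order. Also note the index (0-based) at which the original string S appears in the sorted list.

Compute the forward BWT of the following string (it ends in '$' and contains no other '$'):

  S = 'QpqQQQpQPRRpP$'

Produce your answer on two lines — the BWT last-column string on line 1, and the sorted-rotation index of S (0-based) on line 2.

All 14 rotations (rotation i = S[i:]+S[:i]):
  rot[0] = QpqQQQpQPRRpP$
  rot[1] = pqQQQpQPRRpP$Q
  rot[2] = qQQQpQPRRpP$Qp
  rot[3] = QQQpQPRRpP$Qpq
  rot[4] = QQpQPRRpP$QpqQ
  rot[5] = QpQPRRpP$QpqQQ
  rot[6] = pQPRRpP$QpqQQQ
  rot[7] = QPRRpP$QpqQQQp
  rot[8] = PRRpP$QpqQQQpQ
  rot[9] = RRpP$QpqQQQpQP
  rot[10] = RpP$QpqQQQpQPR
  rot[11] = pP$QpqQQQpQPRR
  rot[12] = P$QpqQQQpQPRRp
  rot[13] = $QpqQQQpQPRRpP
Sorted (with $ < everything):
  sorted[0] = $QpqQQQpQPRRpP  (last char: 'P')
  sorted[1] = P$QpqQQQpQPRRp  (last char: 'p')
  sorted[2] = PRRpP$QpqQQQpQ  (last char: 'Q')
  sorted[3] = QPRRpP$QpqQQQp  (last char: 'p')
  sorted[4] = QQQpQPRRpP$Qpq  (last char: 'q')
  sorted[5] = QQpQPRRpP$QpqQ  (last char: 'Q')
  sorted[6] = QpQPRRpP$QpqQQ  (last char: 'Q')
  sorted[7] = QpqQQQpQPRRpP$  (last char: '$')
  sorted[8] = RRpP$QpqQQQpQP  (last char: 'P')
  sorted[9] = RpP$QpqQQQpQPR  (last char: 'R')
  sorted[10] = pP$QpqQQQpQPRR  (last char: 'R')
  sorted[11] = pQPRRpP$QpqQQQ  (last char: 'Q')
  sorted[12] = pqQQQpQPRRpP$Q  (last char: 'Q')
  sorted[13] = qQQQpQPRRpP$Qp  (last char: 'p')
Last column: PpQpqQQ$PRRQQp
Original string S is at sorted index 7

Answer: PpQpqQQ$PRRQQp
7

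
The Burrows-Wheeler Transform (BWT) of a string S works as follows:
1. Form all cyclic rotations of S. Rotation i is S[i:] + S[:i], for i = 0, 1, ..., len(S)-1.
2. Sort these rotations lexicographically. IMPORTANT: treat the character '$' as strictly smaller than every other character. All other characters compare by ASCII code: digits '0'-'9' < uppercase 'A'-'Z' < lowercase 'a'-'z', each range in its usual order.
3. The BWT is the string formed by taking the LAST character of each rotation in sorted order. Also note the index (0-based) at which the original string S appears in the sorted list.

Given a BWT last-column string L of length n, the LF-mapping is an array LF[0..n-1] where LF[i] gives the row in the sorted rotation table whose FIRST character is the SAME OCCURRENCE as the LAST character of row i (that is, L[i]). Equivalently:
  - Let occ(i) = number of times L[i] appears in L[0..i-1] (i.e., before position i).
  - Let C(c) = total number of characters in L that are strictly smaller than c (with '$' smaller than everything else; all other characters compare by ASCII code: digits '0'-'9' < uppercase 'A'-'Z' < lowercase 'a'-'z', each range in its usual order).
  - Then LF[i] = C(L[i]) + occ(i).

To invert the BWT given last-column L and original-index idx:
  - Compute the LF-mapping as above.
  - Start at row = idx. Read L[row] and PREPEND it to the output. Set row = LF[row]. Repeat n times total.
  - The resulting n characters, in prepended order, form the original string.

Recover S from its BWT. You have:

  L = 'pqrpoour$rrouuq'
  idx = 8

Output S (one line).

LF mapping: 4 6 8 5 1 2 12 9 0 10 11 3 13 14 7
Walk LF starting at row 8, prepending L[row]:
  step 1: row=8, L[8]='$', prepend. Next row=LF[8]=0
  step 2: row=0, L[0]='p', prepend. Next row=LF[0]=4
  step 3: row=4, L[4]='o', prepend. Next row=LF[4]=1
  step 4: row=1, L[1]='q', prepend. Next row=LF[1]=6
  step 5: row=6, L[6]='u', prepend. Next row=LF[6]=12
  step 6: row=12, L[12]='u', prepend. Next row=LF[12]=13
  step 7: row=13, L[13]='u', prepend. Next row=LF[13]=14
  step 8: row=14, L[14]='q', prepend. Next row=LF[14]=7
  step 9: row=7, L[7]='r', prepend. Next row=LF[7]=9
  step 10: row=9, L[9]='r', prepend. Next row=LF[9]=10
  step 11: row=10, L[10]='r', prepend. Next row=LF[10]=11
  step 12: row=11, L[11]='o', prepend. Next row=LF[11]=3
  step 13: row=3, L[3]='p', prepend. Next row=LF[3]=5
  step 14: row=5, L[5]='o', prepend. Next row=LF[5]=2
  step 15: row=2, L[2]='r', prepend. Next row=LF[2]=8
Reversed output: roporrrquuuqop$

Answer: roporrrquuuqop$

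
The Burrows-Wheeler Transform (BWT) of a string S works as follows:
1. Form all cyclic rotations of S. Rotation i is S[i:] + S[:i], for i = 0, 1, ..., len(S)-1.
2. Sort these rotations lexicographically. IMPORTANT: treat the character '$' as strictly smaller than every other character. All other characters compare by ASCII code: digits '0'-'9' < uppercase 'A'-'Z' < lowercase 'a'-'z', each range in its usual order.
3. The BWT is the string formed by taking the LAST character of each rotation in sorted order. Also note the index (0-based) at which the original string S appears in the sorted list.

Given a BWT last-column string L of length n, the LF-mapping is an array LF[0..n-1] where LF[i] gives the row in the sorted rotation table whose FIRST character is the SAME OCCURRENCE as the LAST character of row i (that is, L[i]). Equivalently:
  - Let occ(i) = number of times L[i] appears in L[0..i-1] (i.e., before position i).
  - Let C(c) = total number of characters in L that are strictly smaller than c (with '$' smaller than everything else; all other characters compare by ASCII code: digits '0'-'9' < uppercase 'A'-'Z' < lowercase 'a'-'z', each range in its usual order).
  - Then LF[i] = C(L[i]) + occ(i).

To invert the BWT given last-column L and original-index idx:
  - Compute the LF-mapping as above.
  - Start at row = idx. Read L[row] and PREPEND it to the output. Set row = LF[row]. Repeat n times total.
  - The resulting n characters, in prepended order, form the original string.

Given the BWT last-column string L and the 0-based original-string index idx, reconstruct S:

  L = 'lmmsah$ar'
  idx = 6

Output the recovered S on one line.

Answer: marshmal$

Derivation:
LF mapping: 4 5 6 8 1 3 0 2 7
Walk LF starting at row 6, prepending L[row]:
  step 1: row=6, L[6]='$', prepend. Next row=LF[6]=0
  step 2: row=0, L[0]='l', prepend. Next row=LF[0]=4
  step 3: row=4, L[4]='a', prepend. Next row=LF[4]=1
  step 4: row=1, L[1]='m', prepend. Next row=LF[1]=5
  step 5: row=5, L[5]='h', prepend. Next row=LF[5]=3
  step 6: row=3, L[3]='s', prepend. Next row=LF[3]=8
  step 7: row=8, L[8]='r', prepend. Next row=LF[8]=7
  step 8: row=7, L[7]='a', prepend. Next row=LF[7]=2
  step 9: row=2, L[2]='m', prepend. Next row=LF[2]=6
Reversed output: marshmal$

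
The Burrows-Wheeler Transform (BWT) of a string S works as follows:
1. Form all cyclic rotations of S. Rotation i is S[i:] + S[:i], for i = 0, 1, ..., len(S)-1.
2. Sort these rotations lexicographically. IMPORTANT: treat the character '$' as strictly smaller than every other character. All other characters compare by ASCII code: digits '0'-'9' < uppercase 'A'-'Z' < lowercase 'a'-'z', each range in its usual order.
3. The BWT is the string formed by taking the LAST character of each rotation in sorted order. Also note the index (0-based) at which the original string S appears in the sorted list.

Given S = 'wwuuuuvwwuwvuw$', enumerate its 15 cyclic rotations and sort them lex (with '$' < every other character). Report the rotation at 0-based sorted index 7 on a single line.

All 15 rotations (rotation i = S[i:]+S[:i]):
  rot[0] = wwuuuuvwwuwvuw$
  rot[1] = wuuuuvwwuwvuw$w
  rot[2] = uuuuvwwuwvuw$ww
  rot[3] = uuuvwwuwvuw$wwu
  rot[4] = uuvwwuwvuw$wwuu
  rot[5] = uvwwuwvuw$wwuuu
  rot[6] = vwwuwvuw$wwuuuu
  rot[7] = wwuwvuw$wwuuuuv
  rot[8] = wuwvuw$wwuuuuvw
  rot[9] = uwvuw$wwuuuuvww
  rot[10] = wvuw$wwuuuuvwwu
  rot[11] = vuw$wwuuuuvwwuw
  rot[12] = uw$wwuuuuvwwuwv
  rot[13] = w$wwuuuuvwwuwvu
  rot[14] = $wwuuuuvwwuwvuw
Sorted (with $ < everything):
  sorted[0] = $wwuuuuvwwuwvuw
  sorted[1] = uuuuvwwuwvuw$ww
  sorted[2] = uuuvwwuwvuw$wwu
  sorted[3] = uuvwwuwvuw$wwuu
  sorted[4] = uvwwuwvuw$wwuuu
  sorted[5] = uw$wwuuuuvwwuwv
  sorted[6] = uwvuw$wwuuuuvww
  sorted[7] = vuw$wwuuuuvwwuw
  sorted[8] = vwwuwvuw$wwuuuu
  sorted[9] = w$wwuuuuvwwuwvu
  sorted[10] = wuuuuvwwuwvuw$w
  sorted[11] = wuwvuw$wwuuuuvw
  sorted[12] = wvuw$wwuuuuvwwu
  sorted[13] = wwuuuuvwwuwvuw$
  sorted[14] = wwuwvuw$wwuuuuv
sorted[7] = vuw$wwuuuuvwwuw

Answer: vuw$wwuuuuvwwuw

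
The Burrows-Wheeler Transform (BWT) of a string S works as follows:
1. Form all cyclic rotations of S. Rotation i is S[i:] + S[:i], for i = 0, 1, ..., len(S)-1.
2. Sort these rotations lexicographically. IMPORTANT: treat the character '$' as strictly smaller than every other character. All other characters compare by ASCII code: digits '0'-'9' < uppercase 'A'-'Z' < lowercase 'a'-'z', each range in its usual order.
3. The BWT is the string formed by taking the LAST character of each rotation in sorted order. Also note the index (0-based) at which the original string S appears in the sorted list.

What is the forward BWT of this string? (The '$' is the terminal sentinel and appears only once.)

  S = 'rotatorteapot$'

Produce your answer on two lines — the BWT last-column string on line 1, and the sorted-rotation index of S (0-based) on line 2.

All 14 rotations (rotation i = S[i:]+S[:i]):
  rot[0] = rotatorteapot$
  rot[1] = otatorteapot$r
  rot[2] = tatorteapot$ro
  rot[3] = atorteapot$rot
  rot[4] = torteapot$rota
  rot[5] = orteapot$rotat
  rot[6] = rteapot$rotato
  rot[7] = teapot$rotator
  rot[8] = eapot$rotatort
  rot[9] = apot$rotatorte
  rot[10] = pot$rotatortea
  rot[11] = ot$rotatorteap
  rot[12] = t$rotatorteapo
  rot[13] = $rotatorteapot
Sorted (with $ < everything):
  sorted[0] = $rotatorteapot  (last char: 't')
  sorted[1] = apot$rotatorte  (last char: 'e')
  sorted[2] = atorteapot$rot  (last char: 't')
  sorted[3] = eapot$rotatort  (last char: 't')
  sorted[4] = orteapot$rotat  (last char: 't')
  sorted[5] = ot$rotatorteap  (last char: 'p')
  sorted[6] = otatorteapot$r  (last char: 'r')
  sorted[7] = pot$rotatortea  (last char: 'a')
  sorted[8] = rotatorteapot$  (last char: '$')
  sorted[9] = rteapot$rotato  (last char: 'o')
  sorted[10] = t$rotatorteapo  (last char: 'o')
  sorted[11] = tatorteapot$ro  (last char: 'o')
  sorted[12] = teapot$rotator  (last char: 'r')
  sorted[13] = torteapot$rota  (last char: 'a')
Last column: tetttpra$ooora
Original string S is at sorted index 8

Answer: tetttpra$ooora
8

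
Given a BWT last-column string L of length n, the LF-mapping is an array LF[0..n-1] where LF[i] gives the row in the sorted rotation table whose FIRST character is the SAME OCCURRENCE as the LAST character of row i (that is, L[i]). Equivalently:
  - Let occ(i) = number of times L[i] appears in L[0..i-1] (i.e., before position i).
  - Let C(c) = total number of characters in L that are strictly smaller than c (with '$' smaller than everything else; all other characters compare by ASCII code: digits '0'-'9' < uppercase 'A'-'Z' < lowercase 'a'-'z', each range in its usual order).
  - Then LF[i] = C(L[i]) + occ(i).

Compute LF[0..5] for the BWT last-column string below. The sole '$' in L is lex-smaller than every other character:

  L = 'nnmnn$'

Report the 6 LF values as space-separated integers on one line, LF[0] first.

Answer: 2 3 1 4 5 0

Derivation:
Char counts: '$':1, 'm':1, 'n':4
C (first-col start): C('$')=0, C('m')=1, C('n')=2
L[0]='n': occ=0, LF[0]=C('n')+0=2+0=2
L[1]='n': occ=1, LF[1]=C('n')+1=2+1=3
L[2]='m': occ=0, LF[2]=C('m')+0=1+0=1
L[3]='n': occ=2, LF[3]=C('n')+2=2+2=4
L[4]='n': occ=3, LF[4]=C('n')+3=2+3=5
L[5]='$': occ=0, LF[5]=C('$')+0=0+0=0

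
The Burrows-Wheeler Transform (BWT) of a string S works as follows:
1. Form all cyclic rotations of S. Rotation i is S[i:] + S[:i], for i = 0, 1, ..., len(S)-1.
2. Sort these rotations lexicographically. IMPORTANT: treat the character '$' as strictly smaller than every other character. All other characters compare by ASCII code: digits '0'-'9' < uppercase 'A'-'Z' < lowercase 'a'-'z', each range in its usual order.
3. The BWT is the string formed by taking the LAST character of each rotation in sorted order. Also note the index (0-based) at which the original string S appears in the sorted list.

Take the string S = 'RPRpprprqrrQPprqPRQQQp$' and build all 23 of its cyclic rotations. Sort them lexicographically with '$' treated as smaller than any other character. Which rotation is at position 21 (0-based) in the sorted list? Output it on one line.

Answer: rqrrQPprqPRQQQp$RPRpprp

Derivation:
All 23 rotations (rotation i = S[i:]+S[:i]):
  rot[0] = RPRpprprqrrQPprqPRQQQp$
  rot[1] = PRpprprqrrQPprqPRQQQp$R
  rot[2] = RpprprqrrQPprqPRQQQp$RP
  rot[3] = pprprqrrQPprqPRQQQp$RPR
  rot[4] = prprqrrQPprqPRQQQp$RPRp
  rot[5] = rprqrrQPprqPRQQQp$RPRpp
  rot[6] = prqrrQPprqPRQQQp$RPRppr
  rot[7] = rqrrQPprqPRQQQp$RPRpprp
  rot[8] = qrrQPprqPRQQQp$RPRpprpr
  rot[9] = rrQPprqPRQQQp$RPRpprprq
  rot[10] = rQPprqPRQQQp$RPRpprprqr
  rot[11] = QPprqPRQQQp$RPRpprprqrr
  rot[12] = PprqPRQQQp$RPRpprprqrrQ
  rot[13] = prqPRQQQp$RPRpprprqrrQP
  rot[14] = rqPRQQQp$RPRpprprqrrQPp
  rot[15] = qPRQQQp$RPRpprprqrrQPpr
  rot[16] = PRQQQp$RPRpprprqrrQPprq
  rot[17] = RQQQp$RPRpprprqrrQPprqP
  rot[18] = QQQp$RPRpprprqrrQPprqPR
  rot[19] = QQp$RPRpprprqrrQPprqPRQ
  rot[20] = Qp$RPRpprprqrrQPprqPRQQ
  rot[21] = p$RPRpprprqrrQPprqPRQQQ
  rot[22] = $RPRpprprqrrQPprqPRQQQp
Sorted (with $ < everything):
  sorted[0] = $RPRpprprqrrQPprqPRQQQp
  sorted[1] = PRQQQp$RPRpprprqrrQPprq
  sorted[2] = PRpprprqrrQPprqPRQQQp$R
  sorted[3] = PprqPRQQQp$RPRpprprqrrQ
  sorted[4] = QPprqPRQQQp$RPRpprprqrr
  sorted[5] = QQQp$RPRpprprqrrQPprqPR
  sorted[6] = QQp$RPRpprprqrrQPprqPRQ
  sorted[7] = Qp$RPRpprprqrrQPprqPRQQ
  sorted[8] = RPRpprprqrrQPprqPRQQQp$
  sorted[9] = RQQQp$RPRpprprqrrQPprqP
  sorted[10] = RpprprqrrQPprqPRQQQp$RP
  sorted[11] = p$RPRpprprqrrQPprqPRQQQ
  sorted[12] = pprprqrrQPprqPRQQQp$RPR
  sorted[13] = prprqrrQPprqPRQQQp$RPRp
  sorted[14] = prqPRQQQp$RPRpprprqrrQP
  sorted[15] = prqrrQPprqPRQQQp$RPRppr
  sorted[16] = qPRQQQp$RPRpprprqrrQPpr
  sorted[17] = qrrQPprqPRQQQp$RPRpprpr
  sorted[18] = rQPprqPRQQQp$RPRpprprqr
  sorted[19] = rprqrrQPprqPRQQQp$RPRpp
  sorted[20] = rqPRQQQp$RPRpprprqrrQPp
  sorted[21] = rqrrQPprqPRQQQp$RPRpprp
  sorted[22] = rrQPprqPRQQQp$RPRpprprq
sorted[21] = rqrrQPprqPRQQQp$RPRpprp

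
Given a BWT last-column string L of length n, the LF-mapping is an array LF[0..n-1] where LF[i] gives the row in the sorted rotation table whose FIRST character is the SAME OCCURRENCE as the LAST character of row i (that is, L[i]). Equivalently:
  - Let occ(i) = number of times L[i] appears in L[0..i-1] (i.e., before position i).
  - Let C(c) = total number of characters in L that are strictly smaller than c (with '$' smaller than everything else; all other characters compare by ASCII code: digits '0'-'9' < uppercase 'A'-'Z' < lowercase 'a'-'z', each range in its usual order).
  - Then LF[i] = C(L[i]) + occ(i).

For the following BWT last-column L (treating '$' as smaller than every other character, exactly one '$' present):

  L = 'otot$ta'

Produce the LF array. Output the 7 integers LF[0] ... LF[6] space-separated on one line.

Char counts: '$':1, 'a':1, 'o':2, 't':3
C (first-col start): C('$')=0, C('a')=1, C('o')=2, C('t')=4
L[0]='o': occ=0, LF[0]=C('o')+0=2+0=2
L[1]='t': occ=0, LF[1]=C('t')+0=4+0=4
L[2]='o': occ=1, LF[2]=C('o')+1=2+1=3
L[3]='t': occ=1, LF[3]=C('t')+1=4+1=5
L[4]='$': occ=0, LF[4]=C('$')+0=0+0=0
L[5]='t': occ=2, LF[5]=C('t')+2=4+2=6
L[6]='a': occ=0, LF[6]=C('a')+0=1+0=1

Answer: 2 4 3 5 0 6 1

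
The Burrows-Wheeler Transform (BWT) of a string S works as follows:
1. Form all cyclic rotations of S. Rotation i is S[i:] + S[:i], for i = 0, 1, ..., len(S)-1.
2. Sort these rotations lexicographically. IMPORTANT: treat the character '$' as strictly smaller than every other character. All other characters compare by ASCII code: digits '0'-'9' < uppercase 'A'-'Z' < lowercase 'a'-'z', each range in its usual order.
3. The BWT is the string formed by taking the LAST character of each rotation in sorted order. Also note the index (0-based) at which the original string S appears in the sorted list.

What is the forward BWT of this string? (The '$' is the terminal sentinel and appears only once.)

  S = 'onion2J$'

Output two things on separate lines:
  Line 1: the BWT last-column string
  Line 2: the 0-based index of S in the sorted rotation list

All 8 rotations (rotation i = S[i:]+S[:i]):
  rot[0] = onion2J$
  rot[1] = nion2J$o
  rot[2] = ion2J$on
  rot[3] = on2J$oni
  rot[4] = n2J$onio
  rot[5] = 2J$onion
  rot[6] = J$onion2
  rot[7] = $onion2J
Sorted (with $ < everything):
  sorted[0] = $onion2J  (last char: 'J')
  sorted[1] = 2J$onion  (last char: 'n')
  sorted[2] = J$onion2  (last char: '2')
  sorted[3] = ion2J$on  (last char: 'n')
  sorted[4] = n2J$onio  (last char: 'o')
  sorted[5] = nion2J$o  (last char: 'o')
  sorted[6] = on2J$oni  (last char: 'i')
  sorted[7] = onion2J$  (last char: '$')
Last column: Jn2nooi$
Original string S is at sorted index 7

Answer: Jn2nooi$
7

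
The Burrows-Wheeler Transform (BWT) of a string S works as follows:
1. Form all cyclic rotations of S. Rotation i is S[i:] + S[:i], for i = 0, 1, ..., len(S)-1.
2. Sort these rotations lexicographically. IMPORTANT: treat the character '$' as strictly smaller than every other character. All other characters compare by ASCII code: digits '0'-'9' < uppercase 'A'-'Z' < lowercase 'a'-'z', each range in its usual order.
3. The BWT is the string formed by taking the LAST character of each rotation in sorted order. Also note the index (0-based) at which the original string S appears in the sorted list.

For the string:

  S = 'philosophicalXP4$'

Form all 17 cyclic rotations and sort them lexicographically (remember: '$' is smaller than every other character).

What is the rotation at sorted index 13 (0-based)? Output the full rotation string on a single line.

Answer: osophicalXP4$phil

Derivation:
All 17 rotations (rotation i = S[i:]+S[:i]):
  rot[0] = philosophicalXP4$
  rot[1] = hilosophicalXP4$p
  rot[2] = ilosophicalXP4$ph
  rot[3] = losophicalXP4$phi
  rot[4] = osophicalXP4$phil
  rot[5] = sophicalXP4$philo
  rot[6] = ophicalXP4$philos
  rot[7] = phicalXP4$philoso
  rot[8] = hicalXP4$philosop
  rot[9] = icalXP4$philosoph
  rot[10] = calXP4$philosophi
  rot[11] = alXP4$philosophic
  rot[12] = lXP4$philosophica
  rot[13] = XP4$philosophical
  rot[14] = P4$philosophicalX
  rot[15] = 4$philosophicalXP
  rot[16] = $philosophicalXP4
Sorted (with $ < everything):
  sorted[0] = $philosophicalXP4
  sorted[1] = 4$philosophicalXP
  sorted[2] = P4$philosophicalX
  sorted[3] = XP4$philosophical
  sorted[4] = alXP4$philosophic
  sorted[5] = calXP4$philosophi
  sorted[6] = hicalXP4$philosop
  sorted[7] = hilosophicalXP4$p
  sorted[8] = icalXP4$philosoph
  sorted[9] = ilosophicalXP4$ph
  sorted[10] = lXP4$philosophica
  sorted[11] = losophicalXP4$phi
  sorted[12] = ophicalXP4$philos
  sorted[13] = osophicalXP4$phil
  sorted[14] = phicalXP4$philoso
  sorted[15] = philosophicalXP4$
  sorted[16] = sophicalXP4$philo
sorted[13] = osophicalXP4$phil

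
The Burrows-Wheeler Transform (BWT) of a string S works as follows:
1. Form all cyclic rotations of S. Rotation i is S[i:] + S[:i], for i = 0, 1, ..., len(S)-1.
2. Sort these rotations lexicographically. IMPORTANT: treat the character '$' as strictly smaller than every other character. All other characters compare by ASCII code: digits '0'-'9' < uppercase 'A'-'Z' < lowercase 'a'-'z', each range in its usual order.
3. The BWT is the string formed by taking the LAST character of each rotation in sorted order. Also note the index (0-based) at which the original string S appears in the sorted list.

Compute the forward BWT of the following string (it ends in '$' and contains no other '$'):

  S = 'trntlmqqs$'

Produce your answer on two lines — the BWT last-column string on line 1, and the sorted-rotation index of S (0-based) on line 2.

All 10 rotations (rotation i = S[i:]+S[:i]):
  rot[0] = trntlmqqs$
  rot[1] = rntlmqqs$t
  rot[2] = ntlmqqs$tr
  rot[3] = tlmqqs$trn
  rot[4] = lmqqs$trnt
  rot[5] = mqqs$trntl
  rot[6] = qqs$trntlm
  rot[7] = qs$trntlmq
  rot[8] = s$trntlmqq
  rot[9] = $trntlmqqs
Sorted (with $ < everything):
  sorted[0] = $trntlmqqs  (last char: 's')
  sorted[1] = lmqqs$trnt  (last char: 't')
  sorted[2] = mqqs$trntl  (last char: 'l')
  sorted[3] = ntlmqqs$tr  (last char: 'r')
  sorted[4] = qqs$trntlm  (last char: 'm')
  sorted[5] = qs$trntlmq  (last char: 'q')
  sorted[6] = rntlmqqs$t  (last char: 't')
  sorted[7] = s$trntlmqq  (last char: 'q')
  sorted[8] = tlmqqs$trn  (last char: 'n')
  sorted[9] = trntlmqqs$  (last char: '$')
Last column: stlrmqtqn$
Original string S is at sorted index 9

Answer: stlrmqtqn$
9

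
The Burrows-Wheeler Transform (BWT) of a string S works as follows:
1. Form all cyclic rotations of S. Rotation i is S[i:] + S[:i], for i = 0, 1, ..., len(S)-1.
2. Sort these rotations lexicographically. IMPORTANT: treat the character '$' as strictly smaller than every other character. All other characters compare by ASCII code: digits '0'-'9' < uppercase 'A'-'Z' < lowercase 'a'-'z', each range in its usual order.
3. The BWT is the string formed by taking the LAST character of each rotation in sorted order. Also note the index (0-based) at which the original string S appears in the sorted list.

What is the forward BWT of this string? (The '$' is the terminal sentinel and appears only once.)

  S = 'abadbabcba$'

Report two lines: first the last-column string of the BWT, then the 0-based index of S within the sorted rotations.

All 11 rotations (rotation i = S[i:]+S[:i]):
  rot[0] = abadbabcba$
  rot[1] = badbabcba$a
  rot[2] = adbabcba$ab
  rot[3] = dbabcba$aba
  rot[4] = babcba$abad
  rot[5] = abcba$abadb
  rot[6] = bcba$abadba
  rot[7] = cba$abadbab
  rot[8] = ba$abadbabc
  rot[9] = a$abadbabcb
  rot[10] = $abadbabcba
Sorted (with $ < everything):
  sorted[0] = $abadbabcba  (last char: 'a')
  sorted[1] = a$abadbabcb  (last char: 'b')
  sorted[2] = abadbabcba$  (last char: '$')
  sorted[3] = abcba$abadb  (last char: 'b')
  sorted[4] = adbabcba$ab  (last char: 'b')
  sorted[5] = ba$abadbabc  (last char: 'c')
  sorted[6] = babcba$abad  (last char: 'd')
  sorted[7] = badbabcba$a  (last char: 'a')
  sorted[8] = bcba$abadba  (last char: 'a')
  sorted[9] = cba$abadbab  (last char: 'b')
  sorted[10] = dbabcba$aba  (last char: 'a')
Last column: ab$bbcdaaba
Original string S is at sorted index 2

Answer: ab$bbcdaaba
2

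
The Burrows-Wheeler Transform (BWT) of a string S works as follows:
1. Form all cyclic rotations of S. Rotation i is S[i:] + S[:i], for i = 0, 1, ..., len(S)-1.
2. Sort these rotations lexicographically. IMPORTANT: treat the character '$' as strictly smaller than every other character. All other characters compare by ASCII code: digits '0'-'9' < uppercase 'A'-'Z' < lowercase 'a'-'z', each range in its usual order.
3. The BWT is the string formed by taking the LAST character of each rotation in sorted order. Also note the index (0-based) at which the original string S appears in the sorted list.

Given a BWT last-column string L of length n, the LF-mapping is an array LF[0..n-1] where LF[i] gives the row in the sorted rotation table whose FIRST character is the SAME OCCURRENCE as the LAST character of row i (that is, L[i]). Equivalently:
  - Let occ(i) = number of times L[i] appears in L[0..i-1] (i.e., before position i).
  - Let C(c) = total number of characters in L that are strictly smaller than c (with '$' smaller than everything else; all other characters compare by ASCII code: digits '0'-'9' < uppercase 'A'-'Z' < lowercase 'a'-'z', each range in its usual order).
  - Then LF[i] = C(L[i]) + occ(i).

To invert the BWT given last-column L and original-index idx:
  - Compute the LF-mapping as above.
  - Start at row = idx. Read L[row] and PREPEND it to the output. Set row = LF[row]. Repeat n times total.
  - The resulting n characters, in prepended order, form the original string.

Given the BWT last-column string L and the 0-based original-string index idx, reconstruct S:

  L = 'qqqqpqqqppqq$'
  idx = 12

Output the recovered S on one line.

Answer: qqqqpqqpqqpq$

Derivation:
LF mapping: 4 5 6 7 1 8 9 10 2 3 11 12 0
Walk LF starting at row 12, prepending L[row]:
  step 1: row=12, L[12]='$', prepend. Next row=LF[12]=0
  step 2: row=0, L[0]='q', prepend. Next row=LF[0]=4
  step 3: row=4, L[4]='p', prepend. Next row=LF[4]=1
  step 4: row=1, L[1]='q', prepend. Next row=LF[1]=5
  step 5: row=5, L[5]='q', prepend. Next row=LF[5]=8
  step 6: row=8, L[8]='p', prepend. Next row=LF[8]=2
  step 7: row=2, L[2]='q', prepend. Next row=LF[2]=6
  step 8: row=6, L[6]='q', prepend. Next row=LF[6]=9
  step 9: row=9, L[9]='p', prepend. Next row=LF[9]=3
  step 10: row=3, L[3]='q', prepend. Next row=LF[3]=7
  step 11: row=7, L[7]='q', prepend. Next row=LF[7]=10
  step 12: row=10, L[10]='q', prepend. Next row=LF[10]=11
  step 13: row=11, L[11]='q', prepend. Next row=LF[11]=12
Reversed output: qqqqpqqpqqpq$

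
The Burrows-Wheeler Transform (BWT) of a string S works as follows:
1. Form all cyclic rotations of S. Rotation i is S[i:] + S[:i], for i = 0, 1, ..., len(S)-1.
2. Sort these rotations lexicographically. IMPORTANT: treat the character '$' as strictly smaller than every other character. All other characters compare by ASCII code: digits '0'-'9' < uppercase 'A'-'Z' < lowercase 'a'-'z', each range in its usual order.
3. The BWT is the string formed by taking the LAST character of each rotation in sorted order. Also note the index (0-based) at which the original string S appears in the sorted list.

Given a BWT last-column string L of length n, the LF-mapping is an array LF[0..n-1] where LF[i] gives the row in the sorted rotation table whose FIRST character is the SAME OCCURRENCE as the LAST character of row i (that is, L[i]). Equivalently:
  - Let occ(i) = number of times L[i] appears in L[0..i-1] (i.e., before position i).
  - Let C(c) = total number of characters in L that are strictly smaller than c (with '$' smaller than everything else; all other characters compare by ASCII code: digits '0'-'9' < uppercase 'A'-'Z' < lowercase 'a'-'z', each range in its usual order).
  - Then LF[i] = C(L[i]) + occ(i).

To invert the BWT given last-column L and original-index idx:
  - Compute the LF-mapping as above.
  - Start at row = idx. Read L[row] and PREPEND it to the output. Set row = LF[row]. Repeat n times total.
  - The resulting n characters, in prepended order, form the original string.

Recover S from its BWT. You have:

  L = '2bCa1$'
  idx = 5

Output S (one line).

LF mapping: 2 5 3 4 1 0
Walk LF starting at row 5, prepending L[row]:
  step 1: row=5, L[5]='$', prepend. Next row=LF[5]=0
  step 2: row=0, L[0]='2', prepend. Next row=LF[0]=2
  step 3: row=2, L[2]='C', prepend. Next row=LF[2]=3
  step 4: row=3, L[3]='a', prepend. Next row=LF[3]=4
  step 5: row=4, L[4]='1', prepend. Next row=LF[4]=1
  step 6: row=1, L[1]='b', prepend. Next row=LF[1]=5
Reversed output: b1aC2$

Answer: b1aC2$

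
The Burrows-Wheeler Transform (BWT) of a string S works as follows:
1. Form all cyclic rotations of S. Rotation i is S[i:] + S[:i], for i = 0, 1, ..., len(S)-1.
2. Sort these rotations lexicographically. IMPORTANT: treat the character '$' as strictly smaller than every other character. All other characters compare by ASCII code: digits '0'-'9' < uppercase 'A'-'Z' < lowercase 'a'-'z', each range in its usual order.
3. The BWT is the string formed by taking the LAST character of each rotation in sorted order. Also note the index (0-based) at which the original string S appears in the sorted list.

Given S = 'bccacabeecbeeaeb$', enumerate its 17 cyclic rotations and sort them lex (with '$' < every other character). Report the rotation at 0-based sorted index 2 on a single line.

All 17 rotations (rotation i = S[i:]+S[:i]):
  rot[0] = bccacabeecbeeaeb$
  rot[1] = ccacabeecbeeaeb$b
  rot[2] = cacabeecbeeaeb$bc
  rot[3] = acabeecbeeaeb$bcc
  rot[4] = cabeecbeeaeb$bcca
  rot[5] = abeecbeeaeb$bccac
  rot[6] = beecbeeaeb$bccaca
  rot[7] = eecbeeaeb$bccacab
  rot[8] = ecbeeaeb$bccacabe
  rot[9] = cbeeaeb$bccacabee
  rot[10] = beeaeb$bccacabeec
  rot[11] = eeaeb$bccacabeecb
  rot[12] = eaeb$bccacabeecbe
  rot[13] = aeb$bccacabeecbee
  rot[14] = eb$bccacabeecbeea
  rot[15] = b$bccacabeecbeeae
  rot[16] = $bccacabeecbeeaeb
Sorted (with $ < everything):
  sorted[0] = $bccacabeecbeeaeb
  sorted[1] = abeecbeeaeb$bccac
  sorted[2] = acabeecbeeaeb$bcc
  sorted[3] = aeb$bccacabeecbee
  sorted[4] = b$bccacabeecbeeae
  sorted[5] = bccacabeecbeeaeb$
  sorted[6] = beeaeb$bccacabeec
  sorted[7] = beecbeeaeb$bccaca
  sorted[8] = cabeecbeeaeb$bcca
  sorted[9] = cacabeecbeeaeb$bc
  sorted[10] = cbeeaeb$bccacabee
  sorted[11] = ccacabeecbeeaeb$b
  sorted[12] = eaeb$bccacabeecbe
  sorted[13] = eb$bccacabeecbeea
  sorted[14] = ecbeeaeb$bccacabe
  sorted[15] = eeaeb$bccacabeecb
  sorted[16] = eecbeeaeb$bccacab
sorted[2] = acabeecbeeaeb$bcc

Answer: acabeecbeeaeb$bcc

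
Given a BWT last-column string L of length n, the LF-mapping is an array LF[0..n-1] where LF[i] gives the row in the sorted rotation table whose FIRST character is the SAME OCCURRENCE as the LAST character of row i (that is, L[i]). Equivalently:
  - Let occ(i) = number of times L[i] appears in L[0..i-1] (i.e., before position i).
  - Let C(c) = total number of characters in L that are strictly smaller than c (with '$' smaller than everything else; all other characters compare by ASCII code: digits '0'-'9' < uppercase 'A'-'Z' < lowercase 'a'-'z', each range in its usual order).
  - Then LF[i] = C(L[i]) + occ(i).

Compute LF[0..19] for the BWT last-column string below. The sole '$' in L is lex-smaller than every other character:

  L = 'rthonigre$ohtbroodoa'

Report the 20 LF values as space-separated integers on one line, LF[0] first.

Char counts: '$':1, 'a':1, 'b':1, 'd':1, 'e':1, 'g':1, 'h':2, 'i':1, 'n':1, 'o':5, 'r':3, 't':2
C (first-col start): C('$')=0, C('a')=1, C('b')=2, C('d')=3, C('e')=4, C('g')=5, C('h')=6, C('i')=8, C('n')=9, C('o')=10, C('r')=15, C('t')=18
L[0]='r': occ=0, LF[0]=C('r')+0=15+0=15
L[1]='t': occ=0, LF[1]=C('t')+0=18+0=18
L[2]='h': occ=0, LF[2]=C('h')+0=6+0=6
L[3]='o': occ=0, LF[3]=C('o')+0=10+0=10
L[4]='n': occ=0, LF[4]=C('n')+0=9+0=9
L[5]='i': occ=0, LF[5]=C('i')+0=8+0=8
L[6]='g': occ=0, LF[6]=C('g')+0=5+0=5
L[7]='r': occ=1, LF[7]=C('r')+1=15+1=16
L[8]='e': occ=0, LF[8]=C('e')+0=4+0=4
L[9]='$': occ=0, LF[9]=C('$')+0=0+0=0
L[10]='o': occ=1, LF[10]=C('o')+1=10+1=11
L[11]='h': occ=1, LF[11]=C('h')+1=6+1=7
L[12]='t': occ=1, LF[12]=C('t')+1=18+1=19
L[13]='b': occ=0, LF[13]=C('b')+0=2+0=2
L[14]='r': occ=2, LF[14]=C('r')+2=15+2=17
L[15]='o': occ=2, LF[15]=C('o')+2=10+2=12
L[16]='o': occ=3, LF[16]=C('o')+3=10+3=13
L[17]='d': occ=0, LF[17]=C('d')+0=3+0=3
L[18]='o': occ=4, LF[18]=C('o')+4=10+4=14
L[19]='a': occ=0, LF[19]=C('a')+0=1+0=1

Answer: 15 18 6 10 9 8 5 16 4 0 11 7 19 2 17 12 13 3 14 1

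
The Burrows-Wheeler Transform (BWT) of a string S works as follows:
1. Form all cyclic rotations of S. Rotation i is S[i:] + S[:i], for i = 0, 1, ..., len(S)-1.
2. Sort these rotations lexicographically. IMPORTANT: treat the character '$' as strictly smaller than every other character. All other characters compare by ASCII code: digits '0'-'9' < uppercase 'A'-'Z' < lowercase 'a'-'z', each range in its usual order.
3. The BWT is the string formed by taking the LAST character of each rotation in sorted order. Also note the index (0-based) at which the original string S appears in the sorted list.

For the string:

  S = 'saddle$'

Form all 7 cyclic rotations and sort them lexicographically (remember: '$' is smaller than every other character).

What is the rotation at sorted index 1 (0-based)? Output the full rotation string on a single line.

Answer: addle$s

Derivation:
All 7 rotations (rotation i = S[i:]+S[:i]):
  rot[0] = saddle$
  rot[1] = addle$s
  rot[2] = ddle$sa
  rot[3] = dle$sad
  rot[4] = le$sadd
  rot[5] = e$saddl
  rot[6] = $saddle
Sorted (with $ < everything):
  sorted[0] = $saddle
  sorted[1] = addle$s
  sorted[2] = ddle$sa
  sorted[3] = dle$sad
  sorted[4] = e$saddl
  sorted[5] = le$sadd
  sorted[6] = saddle$
sorted[1] = addle$s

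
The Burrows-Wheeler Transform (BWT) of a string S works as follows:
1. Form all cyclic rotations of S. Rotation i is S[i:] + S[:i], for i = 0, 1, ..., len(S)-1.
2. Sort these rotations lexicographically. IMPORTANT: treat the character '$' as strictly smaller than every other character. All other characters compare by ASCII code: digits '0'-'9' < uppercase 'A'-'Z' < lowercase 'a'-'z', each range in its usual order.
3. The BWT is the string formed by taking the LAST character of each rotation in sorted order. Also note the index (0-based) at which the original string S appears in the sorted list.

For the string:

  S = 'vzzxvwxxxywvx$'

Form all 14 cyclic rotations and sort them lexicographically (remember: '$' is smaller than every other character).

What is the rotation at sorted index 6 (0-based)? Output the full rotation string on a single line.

Answer: x$vzzxvwxxxywv

Derivation:
All 14 rotations (rotation i = S[i:]+S[:i]):
  rot[0] = vzzxvwxxxywvx$
  rot[1] = zzxvwxxxywvx$v
  rot[2] = zxvwxxxywvx$vz
  rot[3] = xvwxxxywvx$vzz
  rot[4] = vwxxxywvx$vzzx
  rot[5] = wxxxywvx$vzzxv
  rot[6] = xxxywvx$vzzxvw
  rot[7] = xxywvx$vzzxvwx
  rot[8] = xywvx$vzzxvwxx
  rot[9] = ywvx$vzzxvwxxx
  rot[10] = wvx$vzzxvwxxxy
  rot[11] = vx$vzzxvwxxxyw
  rot[12] = x$vzzxvwxxxywv
  rot[13] = $vzzxvwxxxywvx
Sorted (with $ < everything):
  sorted[0] = $vzzxvwxxxywvx
  sorted[1] = vwxxxywvx$vzzx
  sorted[2] = vx$vzzxvwxxxyw
  sorted[3] = vzzxvwxxxywvx$
  sorted[4] = wvx$vzzxvwxxxy
  sorted[5] = wxxxywvx$vzzxv
  sorted[6] = x$vzzxvwxxxywv
  sorted[7] = xvwxxxywvx$vzz
  sorted[8] = xxxywvx$vzzxvw
  sorted[9] = xxywvx$vzzxvwx
  sorted[10] = xywvx$vzzxvwxx
  sorted[11] = ywvx$vzzxvwxxx
  sorted[12] = zxvwxxxywvx$vz
  sorted[13] = zzxvwxxxywvx$v
sorted[6] = x$vzzxvwxxxywv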